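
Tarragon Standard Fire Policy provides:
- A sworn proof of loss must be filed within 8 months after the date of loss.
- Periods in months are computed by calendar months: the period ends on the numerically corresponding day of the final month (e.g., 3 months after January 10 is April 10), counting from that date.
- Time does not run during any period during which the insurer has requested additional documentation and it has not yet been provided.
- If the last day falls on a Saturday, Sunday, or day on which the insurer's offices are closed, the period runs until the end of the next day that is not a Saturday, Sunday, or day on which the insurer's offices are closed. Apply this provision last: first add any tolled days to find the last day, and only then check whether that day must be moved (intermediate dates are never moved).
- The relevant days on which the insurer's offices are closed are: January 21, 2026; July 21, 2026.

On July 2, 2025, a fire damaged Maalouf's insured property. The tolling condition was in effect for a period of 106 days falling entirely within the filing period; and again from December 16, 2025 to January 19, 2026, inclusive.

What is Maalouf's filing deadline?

8 months after July 2, 2025 is March 2, 2026.
Tolling adds 106 days: March 2, 2026 + 106 days = June 16, 2026.
From December 16, 2025 through January 19, 2026 inclusive is 35 days; tolling adds 35 days: June 16, 2026 + 35 days = July 21, 2026.
July 21, 2026 is a listed holiday. The next qualifying day is July 22, 2026.

July 22, 2026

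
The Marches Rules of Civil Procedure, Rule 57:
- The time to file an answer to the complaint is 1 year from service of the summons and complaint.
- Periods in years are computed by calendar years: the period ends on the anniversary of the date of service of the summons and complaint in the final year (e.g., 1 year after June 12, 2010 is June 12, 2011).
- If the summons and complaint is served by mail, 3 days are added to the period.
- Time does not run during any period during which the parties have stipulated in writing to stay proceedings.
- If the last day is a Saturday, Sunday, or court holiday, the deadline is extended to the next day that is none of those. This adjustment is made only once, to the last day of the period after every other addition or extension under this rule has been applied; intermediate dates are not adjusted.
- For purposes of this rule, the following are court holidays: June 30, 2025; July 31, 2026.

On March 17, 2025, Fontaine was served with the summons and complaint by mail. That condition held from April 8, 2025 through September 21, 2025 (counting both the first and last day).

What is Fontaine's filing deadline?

1 year after March 17, 2025 is March 17, 2026.
Service was by mail, adding 3 days: March 17, 2026 + 3 days = March 20, 2026.
From April 8, 2025 through September 21, 2025 inclusive is 167 days; tolling adds 167 days: March 20, 2026 + 167 days = September 3, 2026.
September 3, 2026 is a Thursday and not a court holiday, so no extension applies.

September 3, 2026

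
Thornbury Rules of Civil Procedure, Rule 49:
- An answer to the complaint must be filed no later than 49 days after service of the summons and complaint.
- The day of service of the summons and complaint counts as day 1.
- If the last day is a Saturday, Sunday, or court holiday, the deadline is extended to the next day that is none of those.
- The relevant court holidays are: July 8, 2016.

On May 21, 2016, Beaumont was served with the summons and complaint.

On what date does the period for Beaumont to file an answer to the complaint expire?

Counting May 21, 2016 as day 1, day 49 is July 8, 2016.
July 8, 2016 is a listed holiday; July 9, 2016 is Saturday; July 10, 2016 is Sunday. The next qualifying day is July 11, 2016.

July 11, 2016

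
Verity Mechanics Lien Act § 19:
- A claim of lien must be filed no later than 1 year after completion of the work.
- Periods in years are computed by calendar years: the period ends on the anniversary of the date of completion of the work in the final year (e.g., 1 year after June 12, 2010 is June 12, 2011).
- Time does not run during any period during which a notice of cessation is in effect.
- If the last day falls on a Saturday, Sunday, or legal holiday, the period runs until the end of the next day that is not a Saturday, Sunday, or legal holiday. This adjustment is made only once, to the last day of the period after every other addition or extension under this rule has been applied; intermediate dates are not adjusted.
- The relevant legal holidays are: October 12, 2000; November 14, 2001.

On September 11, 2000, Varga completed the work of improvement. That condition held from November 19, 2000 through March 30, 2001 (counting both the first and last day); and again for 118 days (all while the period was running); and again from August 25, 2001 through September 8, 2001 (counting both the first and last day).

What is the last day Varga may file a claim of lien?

June 3, 2002

1 year after September 11, 2000 is September 11, 2001.
From November 19, 2000 through March 30, 2001 inclusive is 132 days; tolling adds 132 days: September 11, 2001 + 132 days = January 21, 2002.
Tolling adds 118 days: January 21, 2002 + 118 days = May 19, 2002.
From August 25, 2001 through September 8, 2001 inclusive is 15 days; tolling adds 15 days: May 19, 2002 + 15 days = June 3, 2002.
June 3, 2002 is a Monday and not a legal holiday, so no extension applies.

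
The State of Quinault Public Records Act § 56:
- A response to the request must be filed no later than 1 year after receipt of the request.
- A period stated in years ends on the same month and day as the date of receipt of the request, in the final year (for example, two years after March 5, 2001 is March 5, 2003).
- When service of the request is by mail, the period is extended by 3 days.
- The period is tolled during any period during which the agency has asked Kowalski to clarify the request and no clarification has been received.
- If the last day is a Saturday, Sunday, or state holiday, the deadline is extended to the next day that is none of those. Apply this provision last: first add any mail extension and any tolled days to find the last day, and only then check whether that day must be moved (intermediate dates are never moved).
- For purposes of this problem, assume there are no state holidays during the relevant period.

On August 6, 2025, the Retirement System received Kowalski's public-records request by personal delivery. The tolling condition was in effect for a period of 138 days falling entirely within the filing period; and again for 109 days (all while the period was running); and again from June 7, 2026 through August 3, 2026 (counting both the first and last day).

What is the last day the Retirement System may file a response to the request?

June 7, 2027

1 year after August 6, 2025 is August 6, 2026.
Service was not by mail, so no mail extension applies.
Tolling adds 138 days: August 6, 2026 + 138 days = December 22, 2026.
Tolling adds 109 days: December 22, 2026 + 109 days = April 10, 2027.
From June 7, 2026 through August 3, 2026 inclusive is 58 days; tolling adds 58 days: April 10, 2027 + 58 days = June 7, 2027.
June 7, 2027 is a Monday and not a state holiday, so no extension applies.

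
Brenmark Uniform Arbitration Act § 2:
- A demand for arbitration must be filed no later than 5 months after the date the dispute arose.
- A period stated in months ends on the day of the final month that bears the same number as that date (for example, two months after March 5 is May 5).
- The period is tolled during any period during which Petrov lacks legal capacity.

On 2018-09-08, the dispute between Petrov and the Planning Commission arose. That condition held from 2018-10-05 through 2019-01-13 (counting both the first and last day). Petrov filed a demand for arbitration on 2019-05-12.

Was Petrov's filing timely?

5 months after 2018-09-08 is February 8, 2019.
From October 5, 2018 through January 13, 2019 inclusive is 101 days; tolling adds 101 days: February 8, 2019 + 101 days = May 20, 2019.
The deadline is May 20, 2019; the filing on May 12, 2019 is on or before that date.

Yes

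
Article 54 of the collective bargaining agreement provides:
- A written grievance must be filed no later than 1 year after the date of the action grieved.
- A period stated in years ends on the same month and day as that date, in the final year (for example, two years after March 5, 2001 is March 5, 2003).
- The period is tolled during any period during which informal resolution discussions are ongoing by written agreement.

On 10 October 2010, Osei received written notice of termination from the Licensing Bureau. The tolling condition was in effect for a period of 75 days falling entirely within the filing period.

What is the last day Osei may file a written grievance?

December 24, 2011

1 year after 10 October 2010 is October 10, 2011.
Tolling adds 75 days: October 10, 2011 + 75 days = December 24, 2011.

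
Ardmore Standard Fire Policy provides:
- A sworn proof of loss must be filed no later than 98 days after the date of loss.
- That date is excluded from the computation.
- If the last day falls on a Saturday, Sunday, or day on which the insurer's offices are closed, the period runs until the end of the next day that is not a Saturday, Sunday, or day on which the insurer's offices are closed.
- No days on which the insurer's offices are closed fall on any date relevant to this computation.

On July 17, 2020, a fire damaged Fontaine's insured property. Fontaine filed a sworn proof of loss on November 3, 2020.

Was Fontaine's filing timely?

98 days after July 17, 2020 is October 23, 2020.
October 23, 2020 is a Friday and not a day on which the insurer's offices are closed, so no extension applies.
The deadline is October 23, 2020; the filing on November 3, 2020 is after that date.

No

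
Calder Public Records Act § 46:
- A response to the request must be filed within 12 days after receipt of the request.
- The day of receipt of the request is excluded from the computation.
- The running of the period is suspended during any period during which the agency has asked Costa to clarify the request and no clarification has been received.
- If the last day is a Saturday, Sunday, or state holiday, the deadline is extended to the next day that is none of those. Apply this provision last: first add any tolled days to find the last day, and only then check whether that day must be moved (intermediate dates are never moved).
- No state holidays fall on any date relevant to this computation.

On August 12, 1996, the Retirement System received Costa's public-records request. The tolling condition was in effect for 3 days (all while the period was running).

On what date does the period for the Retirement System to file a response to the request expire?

12 days after August 12, 1996 is August 24, 1996.
Tolling adds 3 days: August 24, 1996 + 3 days = August 27, 1996.
August 27, 1996 is a Tuesday and not a state holiday, so no extension applies.

August 27, 1996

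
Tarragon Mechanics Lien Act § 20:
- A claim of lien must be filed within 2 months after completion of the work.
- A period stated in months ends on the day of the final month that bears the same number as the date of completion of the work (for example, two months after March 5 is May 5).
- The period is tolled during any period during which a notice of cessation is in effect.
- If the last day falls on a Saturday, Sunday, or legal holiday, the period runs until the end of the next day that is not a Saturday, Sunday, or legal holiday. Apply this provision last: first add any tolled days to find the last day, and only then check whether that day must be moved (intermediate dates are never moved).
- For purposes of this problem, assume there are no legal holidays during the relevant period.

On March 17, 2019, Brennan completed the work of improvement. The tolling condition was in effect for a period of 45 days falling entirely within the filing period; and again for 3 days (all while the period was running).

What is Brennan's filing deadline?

2 months after March 17, 2019 is May 17, 2019.
Tolling adds 45 days: May 17, 2019 + 45 days = July 1, 2019.
Tolling adds 3 days: July 1, 2019 + 3 days = July 4, 2019.
July 4, 2019 is a Thursday and not a legal holiday, so no extension applies.

July 4, 2019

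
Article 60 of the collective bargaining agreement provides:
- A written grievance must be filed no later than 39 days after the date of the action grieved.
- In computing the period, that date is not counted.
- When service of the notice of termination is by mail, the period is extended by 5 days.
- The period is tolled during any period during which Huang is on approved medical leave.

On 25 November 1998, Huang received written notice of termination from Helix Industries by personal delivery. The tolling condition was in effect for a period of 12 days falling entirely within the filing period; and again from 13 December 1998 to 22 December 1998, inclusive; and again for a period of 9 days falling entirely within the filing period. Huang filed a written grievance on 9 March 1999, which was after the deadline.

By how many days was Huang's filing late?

39 days after 25 November 1998 is January 3, 1999.
Service was not by mail, so no mail extension applies.
Tolling adds 12 days: January 3, 1999 + 12 days = January 15, 1999.
From December 13, 1998 through December 22, 1998 inclusive is 10 days; tolling adds 10 days: January 15, 1999 + 10 days = January 25, 1999.
Tolling adds 9 days: January 25, 1999 + 9 days = February 3, 1999.
The deadline is February 3, 1999; from February 3, 1999 to March 9, 1999 is 34 days.

34 days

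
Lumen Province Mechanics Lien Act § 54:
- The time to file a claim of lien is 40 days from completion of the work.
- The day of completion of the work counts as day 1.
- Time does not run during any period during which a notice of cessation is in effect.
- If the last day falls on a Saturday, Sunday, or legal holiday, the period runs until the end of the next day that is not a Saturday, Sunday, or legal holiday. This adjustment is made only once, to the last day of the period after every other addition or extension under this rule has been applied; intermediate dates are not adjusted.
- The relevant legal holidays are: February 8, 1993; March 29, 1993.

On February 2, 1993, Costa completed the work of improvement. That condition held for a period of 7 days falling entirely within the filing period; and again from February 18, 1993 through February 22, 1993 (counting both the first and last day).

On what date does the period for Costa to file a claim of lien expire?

Counting February 2, 1993 as day 1, day 40 is March 13, 1993.
Tolling adds 7 days: March 13, 1993 + 7 days = March 20, 1993.
From February 18, 1993 through February 22, 1993 inclusive is 5 days; tolling adds 5 days: March 20, 1993 + 5 days = March 25, 1993.
March 25, 1993 is a Thursday and not a legal holiday, so no extension applies.

March 25, 1993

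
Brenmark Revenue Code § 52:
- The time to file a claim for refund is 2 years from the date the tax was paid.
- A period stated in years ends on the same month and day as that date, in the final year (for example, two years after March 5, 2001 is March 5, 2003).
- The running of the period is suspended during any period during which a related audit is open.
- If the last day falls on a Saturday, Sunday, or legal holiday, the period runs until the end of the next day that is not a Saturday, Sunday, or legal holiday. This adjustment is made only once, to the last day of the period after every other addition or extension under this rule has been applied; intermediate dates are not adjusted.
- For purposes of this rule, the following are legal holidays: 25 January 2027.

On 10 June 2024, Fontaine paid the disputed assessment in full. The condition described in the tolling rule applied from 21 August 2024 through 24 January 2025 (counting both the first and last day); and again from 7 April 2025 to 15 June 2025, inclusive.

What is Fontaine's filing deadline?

January 26, 2027

2 years after 10 June 2024 is June 10, 2026.
From August 21, 2024 through January 24, 2025 inclusive is 157 days; tolling adds 157 days: June 10, 2026 + 157 days = November 14, 2026.
From April 7, 2025 through June 15, 2025 inclusive is 70 days; tolling adds 70 days: November 14, 2026 + 70 days = January 23, 2027.
January 23, 2027 is Saturday; January 24, 2027 is Sunday; January 25, 2027 is a listed holiday. The next qualifying day is January 26, 2027.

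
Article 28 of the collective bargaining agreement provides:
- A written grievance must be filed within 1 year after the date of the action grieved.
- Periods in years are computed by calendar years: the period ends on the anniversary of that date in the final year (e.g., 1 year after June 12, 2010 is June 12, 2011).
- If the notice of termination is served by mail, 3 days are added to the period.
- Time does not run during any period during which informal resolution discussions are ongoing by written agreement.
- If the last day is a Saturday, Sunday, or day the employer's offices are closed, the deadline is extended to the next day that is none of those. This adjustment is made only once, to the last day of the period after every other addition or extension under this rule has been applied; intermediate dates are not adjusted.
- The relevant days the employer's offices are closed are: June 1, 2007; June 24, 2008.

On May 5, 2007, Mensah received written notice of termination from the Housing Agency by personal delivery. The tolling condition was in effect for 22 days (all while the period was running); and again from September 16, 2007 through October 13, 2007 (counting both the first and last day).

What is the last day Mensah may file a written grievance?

June 25, 2008

1 year after May 5, 2007 is May 5, 2008.
Service was not by mail, so no mail extension applies.
Tolling adds 22 days: May 5, 2008 + 22 days = May 27, 2008.
From September 16, 2007 through October 13, 2007 inclusive is 28 days; tolling adds 28 days: May 27, 2008 + 28 days = June 24, 2008.
June 24, 2008 is a listed holiday. The next qualifying day is June 25, 2008.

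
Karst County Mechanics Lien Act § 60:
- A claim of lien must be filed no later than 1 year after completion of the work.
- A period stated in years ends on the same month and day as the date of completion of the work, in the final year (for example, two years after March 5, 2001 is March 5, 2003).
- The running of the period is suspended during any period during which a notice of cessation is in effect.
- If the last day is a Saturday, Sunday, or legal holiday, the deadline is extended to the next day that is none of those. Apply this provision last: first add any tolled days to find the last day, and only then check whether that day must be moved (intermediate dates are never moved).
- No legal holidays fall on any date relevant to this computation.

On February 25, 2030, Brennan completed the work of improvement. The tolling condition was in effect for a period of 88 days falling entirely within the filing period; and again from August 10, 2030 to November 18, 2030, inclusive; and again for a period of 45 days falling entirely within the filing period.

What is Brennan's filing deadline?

October 17, 2031

1 year after February 25, 2030 is February 25, 2031.
Tolling adds 88 days: February 25, 2031 + 88 days = May 24, 2031.
From August 10, 2030 through November 18, 2030 inclusive is 101 days; tolling adds 101 days: May 24, 2031 + 101 days = September 2, 2031.
Tolling adds 45 days: September 2, 2031 + 45 days = October 17, 2031.
October 17, 2031 is a Friday and not a legal holiday, so no extension applies.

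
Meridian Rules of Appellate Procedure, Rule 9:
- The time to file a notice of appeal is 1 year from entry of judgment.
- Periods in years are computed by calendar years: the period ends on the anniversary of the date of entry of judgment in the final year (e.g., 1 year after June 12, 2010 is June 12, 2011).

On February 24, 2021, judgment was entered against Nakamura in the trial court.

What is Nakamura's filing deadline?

February 24, 2022

1 year after February 24, 2021 is February 24, 2022.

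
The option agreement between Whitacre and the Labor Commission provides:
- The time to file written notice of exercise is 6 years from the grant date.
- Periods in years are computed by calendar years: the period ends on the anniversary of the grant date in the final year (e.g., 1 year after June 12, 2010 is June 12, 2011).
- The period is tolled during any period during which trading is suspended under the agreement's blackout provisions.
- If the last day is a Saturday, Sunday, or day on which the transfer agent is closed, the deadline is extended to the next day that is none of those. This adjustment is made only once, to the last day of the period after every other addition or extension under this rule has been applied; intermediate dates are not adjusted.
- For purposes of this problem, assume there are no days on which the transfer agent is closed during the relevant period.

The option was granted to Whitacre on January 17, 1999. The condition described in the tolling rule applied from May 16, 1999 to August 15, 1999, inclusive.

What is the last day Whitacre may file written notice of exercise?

6 years after January 17, 1999 is January 17, 2005.
From May 16, 1999 through August 15, 1999 inclusive is 92 days; tolling adds 92 days: January 17, 2005 + 92 days = April 19, 2005.
April 19, 2005 is a Tuesday and not a day on which the transfer agent is closed, so no extension applies.

April 19, 2005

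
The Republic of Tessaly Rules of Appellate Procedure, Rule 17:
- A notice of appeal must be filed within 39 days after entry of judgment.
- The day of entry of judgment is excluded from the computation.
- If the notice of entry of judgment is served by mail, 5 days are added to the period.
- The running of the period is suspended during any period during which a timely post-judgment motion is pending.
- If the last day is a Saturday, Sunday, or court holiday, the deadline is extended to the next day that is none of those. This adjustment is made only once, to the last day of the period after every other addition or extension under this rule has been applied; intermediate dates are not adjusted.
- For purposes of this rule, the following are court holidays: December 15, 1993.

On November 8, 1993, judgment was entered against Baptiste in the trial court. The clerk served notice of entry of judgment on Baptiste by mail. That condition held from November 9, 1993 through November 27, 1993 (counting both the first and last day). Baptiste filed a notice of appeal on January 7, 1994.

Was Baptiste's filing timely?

Yes

39 days after November 8, 1993 is December 17, 1993.
Service was by mail, adding 5 days: December 17, 1993 + 5 days = December 22, 1993.
From November 9, 1993 through November 27, 1993 inclusive is 19 days; tolling adds 19 days: December 22, 1993 + 19 days = January 10, 1994.
January 10, 1994 is a Monday and not a court holiday, so no extension applies.
The deadline is January 10, 1994; the filing on January 7, 1994 is on or before that date.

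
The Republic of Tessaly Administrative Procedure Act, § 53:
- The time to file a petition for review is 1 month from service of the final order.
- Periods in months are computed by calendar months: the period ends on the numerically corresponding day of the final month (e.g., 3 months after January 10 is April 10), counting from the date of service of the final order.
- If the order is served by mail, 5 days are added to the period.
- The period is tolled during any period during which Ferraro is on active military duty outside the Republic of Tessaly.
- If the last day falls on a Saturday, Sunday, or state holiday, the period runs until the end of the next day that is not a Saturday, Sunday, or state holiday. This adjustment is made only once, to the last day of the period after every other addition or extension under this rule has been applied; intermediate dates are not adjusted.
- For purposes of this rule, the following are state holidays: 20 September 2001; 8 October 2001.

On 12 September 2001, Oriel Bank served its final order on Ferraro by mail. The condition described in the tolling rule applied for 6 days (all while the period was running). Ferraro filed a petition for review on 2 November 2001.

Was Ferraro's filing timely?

1 month after 12 September 2001 is October 12, 2001.
Service was by mail, adding 5 days: October 12, 2001 + 5 days = October 17, 2001.
Tolling adds 6 days: October 17, 2001 + 6 days = October 23, 2001.
October 23, 2001 is a Tuesday and not a state holiday, so no extension applies.
The deadline is October 23, 2001; the filing on November 2, 2001 is after that date.

No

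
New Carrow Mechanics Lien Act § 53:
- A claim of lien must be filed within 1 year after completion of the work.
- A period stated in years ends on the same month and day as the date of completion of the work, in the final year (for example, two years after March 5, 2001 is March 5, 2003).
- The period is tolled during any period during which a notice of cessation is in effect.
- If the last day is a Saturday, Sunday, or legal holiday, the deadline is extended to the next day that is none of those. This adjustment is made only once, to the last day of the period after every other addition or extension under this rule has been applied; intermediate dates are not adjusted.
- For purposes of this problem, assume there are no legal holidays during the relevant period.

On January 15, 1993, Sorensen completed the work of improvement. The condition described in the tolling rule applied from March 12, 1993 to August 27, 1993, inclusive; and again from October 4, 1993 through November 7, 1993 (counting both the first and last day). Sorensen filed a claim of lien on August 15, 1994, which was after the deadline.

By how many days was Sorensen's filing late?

1 year after January 15, 1993 is January 15, 1994.
From March 12, 1993 through August 27, 1993 inclusive is 169 days; tolling adds 169 days: January 15, 1994 + 169 days = July 3, 1994.
From October 4, 1993 through November 7, 1993 inclusive is 35 days; tolling adds 35 days: July 3, 1994 + 35 days = August 7, 1994.
August 7, 1994 is Sunday. The next qualifying day is August 8, 1994.
The deadline is August 8, 1994; from August 8, 1994 to August 15, 1994 is 7 days.

7 days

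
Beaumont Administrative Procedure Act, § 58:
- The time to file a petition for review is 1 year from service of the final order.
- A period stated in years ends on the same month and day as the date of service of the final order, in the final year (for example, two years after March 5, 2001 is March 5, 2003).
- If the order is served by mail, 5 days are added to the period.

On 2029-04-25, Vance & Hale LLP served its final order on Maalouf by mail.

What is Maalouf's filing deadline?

April 30, 2030

1 year after 2029-04-25 is April 25, 2030.
Service was by mail, adding 5 days: April 25, 2030 + 5 days = April 30, 2030.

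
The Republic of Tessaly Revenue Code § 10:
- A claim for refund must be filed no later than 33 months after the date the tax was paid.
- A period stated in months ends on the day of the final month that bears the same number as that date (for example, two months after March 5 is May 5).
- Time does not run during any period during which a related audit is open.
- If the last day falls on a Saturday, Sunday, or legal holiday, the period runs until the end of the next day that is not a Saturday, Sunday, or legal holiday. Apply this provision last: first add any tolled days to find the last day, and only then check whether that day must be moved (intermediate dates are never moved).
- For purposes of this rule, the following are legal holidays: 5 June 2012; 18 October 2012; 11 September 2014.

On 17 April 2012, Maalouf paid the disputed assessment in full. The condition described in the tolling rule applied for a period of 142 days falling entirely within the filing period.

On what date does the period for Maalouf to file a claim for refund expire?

33 months after 17 April 2012 is January 17, 2015.
Tolling adds 142 days: January 17, 2015 + 142 days = June 8, 2015.
June 8, 2015 is a Monday and not a legal holiday, so no extension applies.

June 8, 2015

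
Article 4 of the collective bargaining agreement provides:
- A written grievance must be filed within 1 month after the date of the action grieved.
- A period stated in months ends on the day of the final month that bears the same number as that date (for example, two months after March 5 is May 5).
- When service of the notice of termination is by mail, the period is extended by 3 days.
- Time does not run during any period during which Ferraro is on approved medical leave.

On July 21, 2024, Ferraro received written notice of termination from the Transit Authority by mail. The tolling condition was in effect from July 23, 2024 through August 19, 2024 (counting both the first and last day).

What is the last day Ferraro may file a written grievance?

September 21, 2024

1 month after July 21, 2024 is August 21, 2024.
Service was by mail, adding 3 days: August 21, 2024 + 3 days = August 24, 2024.
From July 23, 2024 through August 19, 2024 inclusive is 28 days; tolling adds 28 days: August 24, 2024 + 28 days = September 21, 2024.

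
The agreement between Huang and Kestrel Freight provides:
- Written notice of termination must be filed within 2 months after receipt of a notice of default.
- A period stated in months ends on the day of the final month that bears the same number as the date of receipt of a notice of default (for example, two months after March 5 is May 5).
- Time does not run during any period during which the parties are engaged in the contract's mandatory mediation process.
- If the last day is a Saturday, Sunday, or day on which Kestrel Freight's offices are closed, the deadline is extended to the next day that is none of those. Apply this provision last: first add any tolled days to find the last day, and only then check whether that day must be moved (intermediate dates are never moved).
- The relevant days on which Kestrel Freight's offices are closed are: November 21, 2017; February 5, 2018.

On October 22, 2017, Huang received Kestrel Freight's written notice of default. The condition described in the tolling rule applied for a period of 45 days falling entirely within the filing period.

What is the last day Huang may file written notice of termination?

February 6, 2018

2 months after October 22, 2017 is December 22, 2017.
Tolling adds 45 days: December 22, 2017 + 45 days = February 5, 2018.
February 5, 2018 is a listed holiday. The next qualifying day is February 6, 2018.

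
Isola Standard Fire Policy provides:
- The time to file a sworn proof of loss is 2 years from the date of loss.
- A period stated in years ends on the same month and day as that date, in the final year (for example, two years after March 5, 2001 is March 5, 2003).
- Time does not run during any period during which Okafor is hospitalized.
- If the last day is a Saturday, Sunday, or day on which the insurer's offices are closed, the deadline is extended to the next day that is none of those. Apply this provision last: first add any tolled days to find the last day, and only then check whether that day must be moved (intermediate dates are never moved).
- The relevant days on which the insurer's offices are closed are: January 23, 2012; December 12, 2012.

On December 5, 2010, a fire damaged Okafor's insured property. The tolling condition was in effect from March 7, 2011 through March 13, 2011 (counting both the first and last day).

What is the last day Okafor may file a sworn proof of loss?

December 13, 2012

2 years after December 5, 2010 is December 5, 2012.
From March 7, 2011 through March 13, 2011 inclusive is 7 days; tolling adds 7 days: December 5, 2012 + 7 days = December 12, 2012.
December 12, 2012 is a listed holiday. The next qualifying day is December 13, 2012.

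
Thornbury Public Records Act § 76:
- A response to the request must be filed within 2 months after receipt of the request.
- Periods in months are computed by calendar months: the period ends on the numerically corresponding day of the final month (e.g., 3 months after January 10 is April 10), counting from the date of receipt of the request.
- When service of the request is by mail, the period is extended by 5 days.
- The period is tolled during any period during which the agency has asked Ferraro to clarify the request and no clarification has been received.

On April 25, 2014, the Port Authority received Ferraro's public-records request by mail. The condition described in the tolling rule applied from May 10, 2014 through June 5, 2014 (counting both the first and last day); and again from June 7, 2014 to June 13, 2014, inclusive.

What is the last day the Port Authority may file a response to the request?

August 3, 2014

2 months after April 25, 2014 is June 25, 2014.
Service was by mail, adding 5 days: June 25, 2014 + 5 days = June 30, 2014.
From May 10, 2014 through June 5, 2014 inclusive is 27 days; tolling adds 27 days: June 30, 2014 + 27 days = July 27, 2014.
From June 7, 2014 through June 13, 2014 inclusive is 7 days; tolling adds 7 days: July 27, 2014 + 7 days = August 3, 2014.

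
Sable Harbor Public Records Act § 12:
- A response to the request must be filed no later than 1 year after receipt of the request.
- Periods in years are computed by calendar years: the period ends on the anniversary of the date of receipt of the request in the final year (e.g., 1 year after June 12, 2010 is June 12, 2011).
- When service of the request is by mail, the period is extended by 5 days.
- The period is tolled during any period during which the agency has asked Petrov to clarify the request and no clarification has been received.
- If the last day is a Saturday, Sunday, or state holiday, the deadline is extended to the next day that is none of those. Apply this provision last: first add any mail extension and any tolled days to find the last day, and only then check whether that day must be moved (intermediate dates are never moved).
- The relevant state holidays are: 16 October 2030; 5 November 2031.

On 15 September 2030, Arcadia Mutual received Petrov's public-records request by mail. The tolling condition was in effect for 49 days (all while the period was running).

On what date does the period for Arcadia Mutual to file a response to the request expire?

1 year after 15 September 2030 is September 15, 2031.
Service was by mail, adding 5 days: September 15, 2031 + 5 days = September 20, 2031.
Tolling adds 49 days: September 20, 2031 + 49 days = November 8, 2031.
November 8, 2031 is Saturday; November 9, 2031 is Sunday. The next qualifying day is November 10, 2031.

November 10, 2031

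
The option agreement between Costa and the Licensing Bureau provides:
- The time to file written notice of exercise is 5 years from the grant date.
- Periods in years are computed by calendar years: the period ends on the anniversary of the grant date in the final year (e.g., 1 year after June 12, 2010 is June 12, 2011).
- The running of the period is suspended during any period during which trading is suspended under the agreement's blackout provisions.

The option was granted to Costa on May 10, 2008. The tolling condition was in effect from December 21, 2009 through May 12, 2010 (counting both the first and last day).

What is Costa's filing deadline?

September 30, 2013

5 years after May 10, 2008 is May 10, 2013.
From December 21, 2009 through May 12, 2010 inclusive is 143 days; tolling adds 143 days: May 10, 2013 + 143 days = September 30, 2013.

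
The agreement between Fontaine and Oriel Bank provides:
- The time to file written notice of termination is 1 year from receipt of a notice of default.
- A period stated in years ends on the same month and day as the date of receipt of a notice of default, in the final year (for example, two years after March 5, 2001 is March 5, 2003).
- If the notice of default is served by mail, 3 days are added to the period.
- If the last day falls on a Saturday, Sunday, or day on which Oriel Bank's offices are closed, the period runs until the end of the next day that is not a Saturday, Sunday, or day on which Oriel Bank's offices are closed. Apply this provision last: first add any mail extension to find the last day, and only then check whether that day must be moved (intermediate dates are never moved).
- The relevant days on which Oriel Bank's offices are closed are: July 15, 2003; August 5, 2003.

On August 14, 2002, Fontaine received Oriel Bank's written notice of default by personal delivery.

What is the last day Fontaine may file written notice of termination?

August 14, 2003

1 year after August 14, 2002 is August 14, 2003.
Service was not by mail, so no mail extension applies.
August 14, 2003 is a Thursday and not a day on which Oriel Bank's offices are closed, so no extension applies.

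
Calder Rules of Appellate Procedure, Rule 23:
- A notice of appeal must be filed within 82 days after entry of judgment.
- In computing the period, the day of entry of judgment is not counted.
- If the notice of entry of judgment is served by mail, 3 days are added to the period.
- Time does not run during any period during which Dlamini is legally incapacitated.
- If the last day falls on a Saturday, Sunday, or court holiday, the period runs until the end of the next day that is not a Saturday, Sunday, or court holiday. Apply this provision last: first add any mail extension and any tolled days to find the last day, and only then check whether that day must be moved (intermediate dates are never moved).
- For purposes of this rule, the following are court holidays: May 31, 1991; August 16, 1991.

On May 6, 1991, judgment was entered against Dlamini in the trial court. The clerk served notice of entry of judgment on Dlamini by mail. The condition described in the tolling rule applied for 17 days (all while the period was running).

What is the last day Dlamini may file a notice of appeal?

August 19, 1991

82 days after May 6, 1991 is July 27, 1991.
Service was by mail, adding 3 days: July 27, 1991 + 3 days = July 30, 1991.
Tolling adds 17 days: July 30, 1991 + 17 days = August 16, 1991.
August 16, 1991 is a listed holiday; August 17, 1991 is Saturday; August 18, 1991 is Sunday. The next qualifying day is August 19, 1991.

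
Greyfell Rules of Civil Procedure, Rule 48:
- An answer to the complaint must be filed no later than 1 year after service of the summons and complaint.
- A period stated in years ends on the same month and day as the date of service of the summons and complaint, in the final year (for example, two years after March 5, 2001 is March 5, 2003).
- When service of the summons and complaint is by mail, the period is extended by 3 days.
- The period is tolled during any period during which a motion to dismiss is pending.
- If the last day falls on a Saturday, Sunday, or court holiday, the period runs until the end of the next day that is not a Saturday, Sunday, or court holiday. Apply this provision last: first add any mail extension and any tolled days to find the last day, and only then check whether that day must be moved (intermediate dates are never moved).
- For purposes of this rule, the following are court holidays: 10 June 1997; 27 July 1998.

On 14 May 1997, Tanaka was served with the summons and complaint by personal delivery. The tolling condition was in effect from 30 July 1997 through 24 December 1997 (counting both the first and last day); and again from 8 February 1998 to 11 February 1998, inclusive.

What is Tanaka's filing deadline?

October 13, 1998

1 year after 14 May 1997 is May 14, 1998.
Service was not by mail, so no mail extension applies.
From July 30, 1997 through December 24, 1997 inclusive is 148 days; tolling adds 148 days: May 14, 1998 + 148 days = October 9, 1998.
From February 8, 1998 through February 11, 1998 inclusive is 4 days; tolling adds 4 days: October 9, 1998 + 4 days = October 13, 1998.
October 13, 1998 is a Tuesday and not a court holiday, so no extension applies.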